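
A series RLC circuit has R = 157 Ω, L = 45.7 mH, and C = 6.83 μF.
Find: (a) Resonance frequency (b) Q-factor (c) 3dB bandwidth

Step 1 — Resonance: ω₀ = 1/√(LC) = 1/√(0.0457·6.83e-06) = 1790 rad/s.
Step 2 — f₀ = ω₀/(2π) = 284.9 Hz.
Step 3 — Series Q: Q = ω₀L/R = 1790·0.0457/157 = 0.521.
Step 4 — Bandwidth: Δω = ω₀/Q = 3435 rad/s; BW = Δω/(2π) = 546.8 Hz.

(a) f₀ = 284.9 Hz  (b) Q = 0.521  (c) BW = 546.8 Hz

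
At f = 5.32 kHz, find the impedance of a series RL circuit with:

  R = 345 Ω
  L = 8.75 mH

Step 1 — Angular frequency: ω = 2π·f = 2π·5320 = 3.343e+04 rad/s.
Step 2 — Component impedances:
  R: Z = R = 345 Ω
  L: Z = jωL = j·3.343e+04·0.00875 = 0 + j292.5 Ω
Step 3 — Series combination: Z_total = R + L = 345 + j292.5 Ω = 452.3∠40.3° Ω.

Z = 345 + j292.5 Ω = 452.3∠40.3° Ω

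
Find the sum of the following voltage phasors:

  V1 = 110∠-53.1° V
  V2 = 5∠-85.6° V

Step 1 — Convert each phasor to rectangular form:
  V1 = 110·(cos(-53.1°) + j·sin(-53.1°)) = 66.05 - j87.97 V
  V2 = 5·(cos(-85.6°) + j·sin(-85.6°)) = 0.3836 - j4.985 V
Step 2 — Sum components: V_total = 66.43 - j92.95 V.
Step 3 — Convert to polar: |V_total| = 114.2 V, ∠V_total = -54.4°.

V_total = 114.2∠-54.4° V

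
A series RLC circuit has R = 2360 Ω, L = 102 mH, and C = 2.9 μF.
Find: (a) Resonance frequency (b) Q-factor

Step 1 — Resonance condition Im(Z)=0 gives ω₀ = 1/√(LC).
Step 2 — ω₀ = 1/√(0.102·2.9e-06) = 1839 rad/s.
Step 3 — f₀ = ω₀/(2π) = 292.6 Hz.
Step 4 — Series Q: Q = ω₀L/R = 1839·0.102/2360 = 0.07947.

(a) f₀ = 292.6 Hz  (b) Q = 0.07947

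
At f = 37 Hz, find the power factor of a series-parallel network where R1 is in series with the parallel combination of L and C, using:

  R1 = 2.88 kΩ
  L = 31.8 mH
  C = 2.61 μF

Step 1 — Angular frequency: ω = 2π·f = 2π·37 = 232.5 rad/s.
Step 2 — Component impedances:
  R1: Z = R = 2880 Ω
  L: Z = jωL = j·232.5·0.0318 = 0 + j7.393 Ω
  C: Z = 1/(jωC) = -j/(ω·C) = 0 - j1648 Ω
Step 3 — Parallel branch: L || C = 1/(1/L + 1/C) = 0 + j7.426 Ω.
Step 4 — Series with R1: Z_total = R1 + (L || C) = 2880 + j7.426 Ω = 2880∠0.1° Ω.
Step 5 — Power factor: PF = cos(φ) = Re(Z)/|Z| = 2880/2880 = 1.
Step 6 — Type: Im(Z) = 7.426 ⇒ lagging (phase φ = 0.1°).

PF = 1 (lagging, φ = 0.1°)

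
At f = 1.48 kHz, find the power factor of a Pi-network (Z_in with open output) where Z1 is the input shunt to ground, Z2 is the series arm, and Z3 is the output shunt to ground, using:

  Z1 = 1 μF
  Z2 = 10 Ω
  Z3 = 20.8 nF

Step 1 — Angular frequency: ω = 2π·f = 2π·1480 = 9299 rad/s.
Step 2 — Component impedances:
  Z1: Z = 1/(jωC) = -j/(ω·C) = 0 - j107.5 Ω
  Z2: Z = R = 10 Ω
  Z3: Z = 1/(jωC) = -j/(ω·C) = 0 - j5170 Ω
Step 3 — With open output, the series arm Z2 and the output shunt Z3 appear in series to ground: Z2 + Z3 = 10 - j5170 Ω.
Step 4 — Parallel with input shunt Z1: Z_in = Z1 || (Z2 + Z3) = 0.004152 - j105.3 Ω = 105.3∠-90.0° Ω.
Step 5 — Power factor: PF = cos(φ) = Re(Z)/|Z| = 0.0041519/105.35 = 3.941e-05.
Step 6 — Type: Im(Z) = -105.3 ⇒ leading (phase φ = -90.0°).

PF = 3.941e-05 (leading, φ = -90.0°)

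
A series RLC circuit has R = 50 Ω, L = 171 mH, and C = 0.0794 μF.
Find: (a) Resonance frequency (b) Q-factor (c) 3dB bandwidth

Step 1 — Resonance: ω₀ = 1/√(LC) = 1/√(0.171·7.94e-08) = 8582 rad/s.
Step 2 — f₀ = ω₀/(2π) = 1366 Hz.
Step 3 — Series Q: Q = ω₀L/R = 8582·0.171/50 = 29.35.
Step 4 — Bandwidth: Δω = ω₀/Q = 292.4 rad/s; BW = Δω/(2π) = 46.54 Hz.

(a) f₀ = 1366 Hz  (b) Q = 29.35  (c) BW = 46.54 Hz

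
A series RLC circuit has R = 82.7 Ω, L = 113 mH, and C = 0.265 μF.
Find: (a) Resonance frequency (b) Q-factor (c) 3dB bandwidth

Step 1 — Resonance condition Im(Z)=0 gives ω₀ = 1/√(LC).
Step 2 — ω₀ = 1/√(0.113·2.65e-07) = 5779 rad/s.
Step 3 — f₀ = ω₀/(2π) = 919.7 Hz.
Step 4 — Series Q: Q = ω₀L/R = 5779·0.113/82.7 = 7.896.
Step 5 — 3dB bandwidth: Δω = ω₀/Q = 731.9 rad/s; BW = Δω/(2π) = 116.5 Hz.

(a) f₀ = 919.7 Hz  (b) Q = 7.896  (c) BW = 116.5 Hz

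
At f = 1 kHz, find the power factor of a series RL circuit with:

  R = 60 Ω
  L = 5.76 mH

Step 1 — Angular frequency: ω = 2π·f = 2π·1000 = 6283 rad/s.
Step 2 — Component impedances:
  R: Z = R = 60 Ω
  L: Z = jωL = j·6283·0.00576 = 0 + j36.19 Ω
Step 3 — Series combination: Z_total = R + L = 60 + j36.19 Ω = 70.07∠31.1° Ω.
Step 4 — Power factor: PF = cos(φ) = Re(Z)/|Z| = 60/70.07 = 0.8563.
Step 5 — Type: Im(Z) = 36.19 ⇒ lagging (phase φ = 31.1°).

PF = 0.8563 (lagging, φ = 31.1°)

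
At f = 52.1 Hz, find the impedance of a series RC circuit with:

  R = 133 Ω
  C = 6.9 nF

Step 1 — Angular frequency: ω = 2π·f = 2π·52.1 = 327.4 rad/s.
Step 2 — Component impedances:
  R: Z = R = 133 Ω
  C: Z = 1/(jωC) = -j/(ω·C) = 0 - j4.427e+05 Ω
Step 3 — Series combination: Z_total = R + C = 133 - j4.427e+05 Ω = 4.427e+05∠-90.0° Ω.

Z = 133 - j4.427e+05 Ω = 4.427e+05∠-90.0° Ω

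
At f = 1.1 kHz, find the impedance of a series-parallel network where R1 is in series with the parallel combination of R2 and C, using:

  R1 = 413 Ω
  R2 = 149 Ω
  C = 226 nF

Step 1 — Angular frequency: ω = 2π·f = 2π·1100 = 6912 rad/s.
Step 2 — Component impedances:
  R1: Z = R = 413 Ω
  R2: Z = R = 149 Ω
  C: Z = 1/(jωC) = -j/(ω·C) = 0 - j640.2 Ω
Step 3 — Parallel branch: R2 || C = 1/(1/R2 + 1/C) = 141.3 - j32.9 Ω.
Step 4 — Series with R1: Z_total = R1 + (R2 || C) = 554.3 - j32.9 Ω = 555.3∠-3.4° Ω.

Z = 554.3 - j32.9 Ω = 555.3∠-3.4° Ω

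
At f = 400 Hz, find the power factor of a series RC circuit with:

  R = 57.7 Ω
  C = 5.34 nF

Step 1 — Angular frequency: ω = 2π·f = 2π·400 = 2513 rad/s.
Step 2 — Component impedances:
  R: Z = R = 57.7 Ω
  C: Z = 1/(jωC) = -j/(ω·C) = 0 - j7.451e+04 Ω
Step 3 — Series combination: Z_total = R + C = 57.7 - j7.451e+04 Ω = 7.451e+04∠-90.0° Ω.
Step 4 — Power factor: PF = cos(φ) = Re(Z)/|Z| = 57.7/7.451e+04 = 0.0007744.
Step 5 — Type: Im(Z) = -7.451e+04 ⇒ leading (phase φ = -90.0°).

PF = 0.0007744 (leading, φ = -90.0°)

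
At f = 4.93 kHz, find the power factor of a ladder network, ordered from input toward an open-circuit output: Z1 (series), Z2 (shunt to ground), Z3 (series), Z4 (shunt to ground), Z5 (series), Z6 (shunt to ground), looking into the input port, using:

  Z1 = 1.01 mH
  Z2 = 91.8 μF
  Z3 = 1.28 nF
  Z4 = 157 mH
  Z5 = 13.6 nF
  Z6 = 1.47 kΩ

Step 1 — Angular frequency: ω = 2π·f = 2π·4930 = 3.098e+04 rad/s.
Step 2 — Component impedances:
  Z1: Z = jωL = j·3.098e+04·0.00101 = 0 + j31.29 Ω
  Z2: Z = 1/(jωC) = -j/(ω·C) = 0 - j0.3517 Ω
  Z3: Z = 1/(jωC) = -j/(ω·C) = 0 - j2.522e+04 Ω
  Z4: Z = jωL = j·3.098e+04·0.157 = 0 + j4863 Ω
  Z5: Z = 1/(jωC) = -j/(ω·C) = 0 - j2374 Ω
  Z6: Z = R = 1470 Ω
Step 3 — Ladder network (open output): work backward from the far end, alternating series and parallel combinations. Z_in = 6.696e-07 + j30.93 Ω = 30.93∠90.0° Ω.
Step 4 — Power factor: PF = cos(φ) = Re(Z)/|Z| = 6.696e-07/30.93 = 2.165e-08.
Step 5 — Type: Im(Z) = 30.93 ⇒ lagging (phase φ = 90.0°).

PF = 2.165e-08 (lagging, φ = 90.0°)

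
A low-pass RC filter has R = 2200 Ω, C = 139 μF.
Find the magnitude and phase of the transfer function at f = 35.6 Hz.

Step 1 — Angular frequency: ω = 2π·35.6 = 223.7 rad/s.
Step 2 — Transfer function: H(jω) = 1/(1 + jωRC).
Step 3 — Denominator: 1 + jωRC = 1 + j·223.7·2200·0.000139 = 1 + j68.4.
Step 4 — H = 0.0002137 - j0.01462.
Step 5 — Magnitude: |H| = 0.01462 (-36.7 dB); phase: φ = -89.2°.

|H| = 0.01462 (-36.7 dB), φ = -89.2°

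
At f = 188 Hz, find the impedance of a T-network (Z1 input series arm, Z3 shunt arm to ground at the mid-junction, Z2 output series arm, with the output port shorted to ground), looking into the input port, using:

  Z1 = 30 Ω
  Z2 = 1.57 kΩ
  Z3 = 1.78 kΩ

Step 1 — Angular frequency: ω = 2π·f = 2π·188 = 1181 rad/s.
Step 2 — Component impedances:
  Z1: Z = R = 30 Ω
  Z2: Z = R = 1570 Ω
  Z3: Z = R = 1780 Ω
Step 3 — With the output port shorted to ground, the output series arm Z2 runs from the junction to ground; the shunt arm Z3 also runs from the junction to ground. They appear in parallel: Z3 || Z2 = 834.2 Ω.
Step 4 — Series with input arm Z1: Z_in = Z1 + (Z3 || Z2) = 864.2 Ω = 864.2∠0.0° Ω.

Z = 864.2 Ω = 864.2∠0.0° Ω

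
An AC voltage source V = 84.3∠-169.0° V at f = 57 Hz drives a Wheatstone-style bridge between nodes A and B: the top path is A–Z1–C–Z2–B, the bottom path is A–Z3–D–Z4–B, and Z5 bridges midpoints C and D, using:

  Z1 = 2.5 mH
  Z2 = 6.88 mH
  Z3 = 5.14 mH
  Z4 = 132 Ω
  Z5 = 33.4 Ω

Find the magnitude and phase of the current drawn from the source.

Step 1 — Angular frequency: ω = 2π·f = 2π·57 = 358.1 rad/s.
Step 2 — Component impedances:
  Z1: Z = jωL = j·358.1·0.0025 = 0 + j0.8954 Ω
  Z2: Z = jωL = j·358.1·0.00688 = 0 + j2.464 Ω
  Z3: Z = jωL = j·358.1·0.00514 = 0 + j1.841 Ω
  Z4: Z = R = 132 Ω
  Z5: Z = R = 33.4 Ω
Step 3 — Bridge requires nodal analysis (the Z5 bridge couples midpoints C and D, so the two paths cannot be reduced to a simple series/parallel combination). Setting node B to ground and injecting 1 A at node A, the 3-node admittance system at A, C, D solves to V_A = Z_AB = 0.1086 + j3.35 Ω = 3.352∠88.1° Ω.
Step 4 — Source phasor: V = 84.3∠-169.0° V = -82.75 - j16.09 V.
Step 5 — Ohm's law: I = V / Z_total = (-82.75 - j16.09) / (0.1086 + j3.35) = -5.596 + j24.52 A.
Step 6 — Convert to polar: |I| = 25.15 A, ∠I = 102.9°.

I = 25.15∠102.9° A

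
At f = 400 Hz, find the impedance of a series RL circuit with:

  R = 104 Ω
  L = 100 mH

Step 1 — Angular frequency: ω = 2π·f = 2π·400 = 2513 rad/s.
Step 2 — Component impedances:
  R: Z = R = 104 Ω
  L: Z = jωL = j·2513·0.1 = 0 + j251.3 Ω
Step 3 — Series combination: Z_total = R + L = 104 + j251.3 Ω = 272∠67.5° Ω.

Z = 104 + j251.3 Ω = 272∠67.5° Ω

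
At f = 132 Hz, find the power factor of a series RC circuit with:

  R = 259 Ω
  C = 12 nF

Step 1 — Angular frequency: ω = 2π·f = 2π·132 = 829.4 rad/s.
Step 2 — Component impedances:
  R: Z = R = 259 Ω
  C: Z = 1/(jωC) = -j/(ω·C) = 0 - j1.005e+05 Ω
Step 3 — Series combination: Z_total = R + C = 259 - j1.005e+05 Ω = 1.005e+05∠-89.9° Ω.
Step 4 — Power factor: PF = cos(φ) = Re(Z)/|Z| = 259/1.0048e+05 = 0.002578.
Step 5 — Type: Im(Z) = -1.005e+05 ⇒ leading (phase φ = -89.9°).

PF = 0.002578 (leading, φ = -89.9°)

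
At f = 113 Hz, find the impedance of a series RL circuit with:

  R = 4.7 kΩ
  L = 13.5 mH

Step 1 — Angular frequency: ω = 2π·f = 2π·113 = 710 rad/s.
Step 2 — Component impedances:
  R: Z = R = 4700 Ω
  L: Z = jωL = j·710·0.0135 = 0 + j9.585 Ω
Step 3 — Series combination: Z_total = R + L = 4700 + j9.585 Ω = 4700∠0.1° Ω.

Z = 4700 + j9.585 Ω = 4700∠0.1° Ω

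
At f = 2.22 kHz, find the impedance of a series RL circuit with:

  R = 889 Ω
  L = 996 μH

Step 1 — Angular frequency: ω = 2π·f = 2π·2220 = 1.395e+04 rad/s.
Step 2 — Component impedances:
  R: Z = R = 889 Ω
  L: Z = jωL = j·1.395e+04·0.000996 = 0 + j13.89 Ω
Step 3 — Series combination: Z_total = R + L = 889 + j13.89 Ω = 889.1∠0.9° Ω.

Z = 889 + j13.89 Ω = 889.1∠0.9° Ω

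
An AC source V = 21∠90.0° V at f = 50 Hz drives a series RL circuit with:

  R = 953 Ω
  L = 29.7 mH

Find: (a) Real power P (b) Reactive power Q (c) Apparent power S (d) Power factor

Step 1 — Angular frequency: ω = 2π·f = 2π·50 = 314.2 rad/s.
Step 2 — Component impedances:
  R: Z = R = 953 Ω
  L: Z = jωL = j·314.2·0.0297 = 0 + j9.331 Ω
Step 3 — Series combination: Z_total = R + L = 953 + j9.331 Ω = 953∠0.6° Ω.
Step 4 — Source phasor: V = 21∠90.0° V = 0 + j21 V.
Step 5 — Current: I = V / Z = 0.0002157 + j0.02203 A = 0.02203∠89.4° A.
Step 6 — Complex power: S = V·I* = 0.4627 + j0.00453 VA.
Step 7 — Real power: P = Re(S) = 0.4627 W.
Step 8 — Reactive power: Q = Im(S) = 0.00453 VAR.
Step 9 — Apparent power: |S| = 0.4627 VA.
Step 10 — Power factor: PF = P/|S| = 1 (lagging).

(a) P = 0.4627 W  (b) Q = 0.00453 VAR  (c) S = 0.4627 VA  (d) PF = 1 (lagging)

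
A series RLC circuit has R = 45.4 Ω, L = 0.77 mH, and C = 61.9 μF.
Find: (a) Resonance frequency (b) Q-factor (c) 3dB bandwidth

Step 1 — Resonance: ω₀ = 1/√(LC) = 1/√(0.00077·6.19e-05) = 4580 rad/s.
Step 2 — f₀ = ω₀/(2π) = 729 Hz.
Step 3 — Series Q: Q = ω₀L/R = 4580·0.00077/45.4 = 0.07769.
Step 4 — Bandwidth: Δω = ω₀/Q = 5.896e+04 rad/s; BW = Δω/(2π) = 9384 Hz.

(a) f₀ = 729 Hz  (b) Q = 0.07769  (c) BW = 9384 Hz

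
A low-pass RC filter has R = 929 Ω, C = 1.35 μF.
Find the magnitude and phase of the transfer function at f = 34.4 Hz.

Step 1 — Angular frequency: ω = 2π·34.4 = 216.1 rad/s.
Step 2 — Transfer function: H(jω) = 1/(1 + jωRC).
Step 3 — Denominator: 1 + jωRC = 1 + j·216.1·929·1.35e-06 = 1 + j0.2711.
Step 4 — H = 0.9315 - j0.2525.
Step 5 — Magnitude: |H| = 0.9652 (-0.3 dB); phase: φ = -15.2°.

|H| = 0.9652 (-0.3 dB), φ = -15.2°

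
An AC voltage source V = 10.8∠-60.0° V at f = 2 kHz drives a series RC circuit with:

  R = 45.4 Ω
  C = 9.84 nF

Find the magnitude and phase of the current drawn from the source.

Step 1 — Angular frequency: ω = 2π·f = 2π·2000 = 1.257e+04 rad/s.
Step 2 — Component impedances:
  R: Z = R = 45.4 Ω
  C: Z = 1/(jωC) = -j/(ω·C) = 0 - j8087 Ω
Step 3 — Series combination: Z_total = R + C = 45.4 - j8087 Ω = 8087∠-89.7° Ω.
Step 4 — Source phasor: V = 10.8∠-60.0° V = 5.4 - j9.353 V.
Step 5 — Ohm's law: I = V / Z_total = (5.4 - j9.353) / (45.4 - j8087) = 0.00116 + j0.0006612 A.
Step 6 — Convert to polar: |I| = 0.001335 A, ∠I = 29.7°.

I = 0.001335∠29.7° A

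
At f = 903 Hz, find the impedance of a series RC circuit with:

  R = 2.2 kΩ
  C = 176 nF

Step 1 — Angular frequency: ω = 2π·f = 2π·903 = 5674 rad/s.
Step 2 — Component impedances:
  R: Z = R = 2200 Ω
  C: Z = 1/(jωC) = -j/(ω·C) = 0 - j1001 Ω
Step 3 — Series combination: Z_total = R + C = 2200 - j1001 Ω = 2417∠-24.5° Ω.

Z = 2200 - j1001 Ω = 2417∠-24.5° Ω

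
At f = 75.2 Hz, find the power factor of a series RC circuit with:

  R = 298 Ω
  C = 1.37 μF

Step 1 — Angular frequency: ω = 2π·f = 2π·75.2 = 472.5 rad/s.
Step 2 — Component impedances:
  R: Z = R = 298 Ω
  C: Z = 1/(jωC) = -j/(ω·C) = 0 - j1545 Ω
Step 3 — Series combination: Z_total = R + C = 298 - j1545 Ω = 1573∠-79.1° Ω.
Step 4 — Power factor: PF = cos(φ) = Re(Z)/|Z| = 298/1573 = 0.1894.
Step 5 — Type: Im(Z) = -1545 ⇒ leading (phase φ = -79.1°).

PF = 0.1894 (leading, φ = -79.1°)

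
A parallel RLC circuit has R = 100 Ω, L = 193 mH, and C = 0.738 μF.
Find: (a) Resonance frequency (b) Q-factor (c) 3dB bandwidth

Step 1 — Resonance: ω₀ = 1/√(LC) = 1/√(0.193·7.38e-07) = 2650 rad/s.
Step 2 — f₀ = ω₀/(2π) = 421.7 Hz.
Step 3 — Parallel Q: Q = R/(ω₀L) = 100/(2650·0.193) = 0.1955.
Step 4 — Bandwidth: Δω = ω₀/Q = 1.355e+04 rad/s; BW = Δω/(2π) = 2157 Hz.

(a) f₀ = 421.7 Hz  (b) Q = 0.1955  (c) BW = 2157 Hz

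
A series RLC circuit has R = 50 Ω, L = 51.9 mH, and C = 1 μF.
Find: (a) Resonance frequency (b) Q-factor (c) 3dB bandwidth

Step 1 — Resonance: ω₀ = 1/√(LC) = 1/√(0.0519·1e-06) = 4390 rad/s.
Step 2 — f₀ = ω₀/(2π) = 698.6 Hz.
Step 3 — Series Q: Q = ω₀L/R = 4390·0.0519/50 = 4.556.
Step 4 — Bandwidth: Δω = ω₀/Q = 963.4 rad/s; BW = Δω/(2π) = 153.3 Hz.

(a) f₀ = 698.6 Hz  (b) Q = 4.556  (c) BW = 153.3 Hz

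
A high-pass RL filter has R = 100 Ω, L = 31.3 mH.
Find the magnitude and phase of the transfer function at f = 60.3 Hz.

Step 1 — Angular frequency: ω = 2π·60.3 = 378.9 rad/s.
Step 2 — Transfer function: H(jω) = jωL/(R + jωL).
Step 3 — Numerator jωL = j·11.86; denominator R + jωL = 100 + j11.86.
Step 4 — H = 0.01387 + j0.1169.
Step 5 — Magnitude: |H| = 0.1178 (-18.6 dB); phase: φ = 83.2°.

|H| = 0.1178 (-18.6 dB), φ = 83.2°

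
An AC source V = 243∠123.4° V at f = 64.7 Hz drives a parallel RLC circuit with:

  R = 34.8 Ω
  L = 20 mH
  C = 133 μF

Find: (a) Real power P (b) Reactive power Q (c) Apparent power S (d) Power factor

Step 1 — Angular frequency: ω = 2π·f = 2π·64.7 = 406.5 rad/s.
Step 2 — Component impedances:
  R: Z = R = 34.8 Ω
  L: Z = jωL = j·406.5·0.02 = 0 + j8.13 Ω
  C: Z = 1/(jωC) = -j/(ω·C) = 0 - j18.5 Ω
Step 3 — Parallel combination: 1/Z_total = 1/R + 1/L + 1/C; Z_total = 5.153 + j12.36 Ω = 13.39∠67.4° Ω.
Step 4 — Source phasor: V = 243∠123.4° V = -133.8 + j202.9 V.
Step 5 — Current: I = V / Z = 10.14 + j15.05 A = 18.15∠56.0° A.
Step 6 — Complex power: S = V·I* = 1697 + j4070 VA.
Step 7 — Real power: P = Re(S) = 1697 W.
Step 8 — Reactive power: Q = Im(S) = 4070 VAR.
Step 9 — Apparent power: |S| = 4410 VA.
Step 10 — Power factor: PF = P/|S| = 0.3848 (lagging).

(a) P = 1697 W  (b) Q = 4070 VAR  (c) S = 4410 VA  (d) PF = 0.3848 (lagging)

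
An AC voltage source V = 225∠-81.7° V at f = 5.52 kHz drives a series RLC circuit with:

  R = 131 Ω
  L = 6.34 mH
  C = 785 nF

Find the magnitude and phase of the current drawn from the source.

Step 1 — Angular frequency: ω = 2π·f = 2π·5520 = 3.468e+04 rad/s.
Step 2 — Component impedances:
  R: Z = R = 131 Ω
  L: Z = jωL = j·3.468e+04·0.00634 = 0 + j219.9 Ω
  C: Z = 1/(jωC) = -j/(ω·C) = 0 - j36.73 Ω
Step 3 — Series combination: Z_total = R + L + C = 131 + j183.2 Ω = 225.2∠54.4° Ω.
Step 4 — Source phasor: V = 225∠-81.7° V = 32.48 - j222.6 V.
Step 5 — Ohm's law: I = V / Z_total = (32.48 - j222.6) / (131 + j183.2) = -0.7203 - j0.6925 A.
Step 6 — Convert to polar: |I| = 0.9992 A, ∠I = -136.1°.

I = 0.9992∠-136.1° A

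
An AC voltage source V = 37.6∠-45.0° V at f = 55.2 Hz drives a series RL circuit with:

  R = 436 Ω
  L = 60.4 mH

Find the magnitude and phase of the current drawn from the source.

Step 1 — Angular frequency: ω = 2π·f = 2π·55.2 = 346.8 rad/s.
Step 2 — Component impedances:
  R: Z = R = 436 Ω
  L: Z = jωL = j·346.8·0.0604 = 0 + j20.95 Ω
Step 3 — Series combination: Z_total = R + L = 436 + j20.95 Ω = 436.5∠2.8° Ω.
Step 4 — Source phasor: V = 37.6∠-45.0° V = 26.59 - j26.59 V.
Step 5 — Ohm's law: I = V / Z_total = (26.59 - j26.59) / (436 + j20.95) = 0.05792 - j0.06376 A.
Step 6 — Convert to polar: |I| = 0.08614 A, ∠I = -47.8°.

I = 0.08614∠-47.8° A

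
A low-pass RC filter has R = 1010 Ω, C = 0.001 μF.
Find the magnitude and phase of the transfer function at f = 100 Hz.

Step 1 — Angular frequency: ω = 2π·100 = 628.3 rad/s.
Step 2 — Transfer function: H(jω) = 1/(1 + jωRC).
Step 3 — Denominator: 1 + jωRC = 1 + j·628.3·1010·1e-09 = 1 + j0.0006346.
Step 4 — H = 1 - j0.0006346.
Step 5 — Magnitude: |H| = 1 (-0.0 dB); phase: φ = -0.0°.

|H| = 1 (-0.0 dB), φ = -0.0°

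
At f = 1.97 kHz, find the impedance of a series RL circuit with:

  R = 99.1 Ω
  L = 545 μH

Step 1 — Angular frequency: ω = 2π·f = 2π·1970 = 1.238e+04 rad/s.
Step 2 — Component impedances:
  R: Z = R = 99.1 Ω
  L: Z = jωL = j·1.238e+04·0.000545 = 0 + j6.746 Ω
Step 3 — Series combination: Z_total = R + L = 99.1 + j6.746 Ω = 99.33∠3.9° Ω.

Z = 99.1 + j6.746 Ω = 99.33∠3.9° Ω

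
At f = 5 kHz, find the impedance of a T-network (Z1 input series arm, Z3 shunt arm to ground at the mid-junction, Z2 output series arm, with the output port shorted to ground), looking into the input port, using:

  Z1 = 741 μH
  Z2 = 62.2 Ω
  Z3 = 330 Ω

Step 1 — Angular frequency: ω = 2π·f = 2π·5000 = 3.142e+04 rad/s.
Step 2 — Component impedances:
  Z1: Z = jωL = j·3.142e+04·0.000741 = 0 + j23.28 Ω
  Z2: Z = R = 62.2 Ω
  Z3: Z = R = 330 Ω
Step 3 — With the output port shorted to ground, the output series arm Z2 runs from the junction to ground; the shunt arm Z3 also runs from the junction to ground. They appear in parallel: Z3 || Z2 = 52.34 Ω.
Step 4 — Series with input arm Z1: Z_in = Z1 + (Z3 || Z2) = 52.34 + j23.28 Ω = 57.28∠24.0° Ω.

Z = 52.34 + j23.28 Ω = 57.28∠24.0° Ω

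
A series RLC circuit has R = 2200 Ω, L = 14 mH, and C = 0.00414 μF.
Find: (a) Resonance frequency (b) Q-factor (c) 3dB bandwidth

Step 1 — Resonance condition Im(Z)=0 gives ω₀ = 1/√(LC).
Step 2 — ω₀ = 1/√(0.014·4.14e-09) = 1.314e+05 rad/s.
Step 3 — f₀ = ω₀/(2π) = 2.091e+04 Hz.
Step 4 — Series Q: Q = ω₀L/R = 1.314e+05·0.014/2200 = 0.8359.
Step 5 — 3dB bandwidth: Δω = ω₀/Q = 1.571e+05 rad/s; BW = Δω/(2π) = 2.501e+04 Hz.

(a) f₀ = 2.091e+04 Hz  (b) Q = 0.8359  (c) BW = 2.501e+04 Hz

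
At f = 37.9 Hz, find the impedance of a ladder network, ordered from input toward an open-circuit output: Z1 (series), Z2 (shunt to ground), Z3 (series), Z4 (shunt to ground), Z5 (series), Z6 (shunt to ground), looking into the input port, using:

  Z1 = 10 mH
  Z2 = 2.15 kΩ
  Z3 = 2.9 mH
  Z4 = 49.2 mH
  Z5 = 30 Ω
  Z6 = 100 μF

Step 1 — Angular frequency: ω = 2π·f = 2π·37.9 = 238.1 rad/s.
Step 2 — Component impedances:
  Z1: Z = jωL = j·238.1·0.01 = 0 + j2.381 Ω
  Z2: Z = R = 2150 Ω
  Z3: Z = jωL = j·238.1·0.0029 = 0 + j0.6906 Ω
  Z4: Z = jωL = j·238.1·0.0492 = 0 + j11.72 Ω
  Z5: Z = R = 30 Ω
  Z6: Z = 1/(jωC) = -j/(ω·C) = 0 - j41.99 Ω
Step 3 — Ladder network (open output): work backward from the far end, alternating series and parallel combinations. Z_in = 2.364 + j17.04 Ω = 17.21∠82.1° Ω.

Z = 2.364 + j17.04 Ω = 17.21∠82.1° Ω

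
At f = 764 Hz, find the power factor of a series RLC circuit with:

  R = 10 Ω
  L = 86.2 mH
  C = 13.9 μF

Step 1 — Angular frequency: ω = 2π·f = 2π·764 = 4800 rad/s.
Step 2 — Component impedances:
  R: Z = R = 10 Ω
  L: Z = jωL = j·4800·0.0862 = 0 + j413.8 Ω
  C: Z = 1/(jωC) = -j/(ω·C) = 0 - j14.99 Ω
Step 3 — Series combination: Z_total = R + L + C = 10 + j398.8 Ω = 398.9∠88.6° Ω.
Step 4 — Power factor: PF = cos(φ) = Re(Z)/|Z| = 10/398.9 = 0.02507.
Step 5 — Type: Im(Z) = 398.8 ⇒ lagging (phase φ = 88.6°).

PF = 0.02507 (lagging, φ = 88.6°)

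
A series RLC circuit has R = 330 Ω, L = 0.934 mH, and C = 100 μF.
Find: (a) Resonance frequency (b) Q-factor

Step 1 — Resonance condition Im(Z)=0 gives ω₀ = 1/√(LC).
Step 2 — ω₀ = 1/√(0.000934·0.0001) = 3272 rad/s.
Step 3 — f₀ = ω₀/(2π) = 520.8 Hz.
Step 4 — Series Q: Q = ω₀L/R = 3272·0.000934/330 = 0.009261.

(a) f₀ = 520.8 Hz  (b) Q = 0.009261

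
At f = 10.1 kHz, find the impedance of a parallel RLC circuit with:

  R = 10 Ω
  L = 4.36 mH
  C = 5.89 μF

Step 1 — Angular frequency: ω = 2π·f = 2π·1.01e+04 = 6.346e+04 rad/s.
Step 2 — Component impedances:
  R: Z = R = 10 Ω
  L: Z = jωL = j·6.346e+04·0.00436 = 0 + j276.7 Ω
  C: Z = 1/(jωC) = -j/(ω·C) = 0 - j2.675 Ω
Step 3 — Parallel combination: 1/Z_total = 1/R + 1/L + 1/C; Z_total = 0.6802 - j2.518 Ω = 2.608∠-74.9° Ω.

Z = 0.6802 - j2.518 Ω = 2.608∠-74.9° Ω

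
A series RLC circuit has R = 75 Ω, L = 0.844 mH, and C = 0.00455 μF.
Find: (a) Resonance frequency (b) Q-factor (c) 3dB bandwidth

Step 1 — Resonance: ω₀ = 1/√(LC) = 1/√(0.000844·4.55e-09) = 5.103e+05 rad/s.
Step 2 — f₀ = ω₀/(2π) = 8.122e+04 Hz.
Step 3 — Series Q: Q = ω₀L/R = 5.103e+05·0.000844/75 = 5.743.
Step 4 — Bandwidth: Δω = ω₀/Q = 8.886e+04 rad/s; BW = Δω/(2π) = 1.414e+04 Hz.

(a) f₀ = 8.122e+04 Hz  (b) Q = 5.743  (c) BW = 1.414e+04 Hz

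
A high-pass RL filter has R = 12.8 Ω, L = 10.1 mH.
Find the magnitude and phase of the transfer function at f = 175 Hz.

Step 1 — Angular frequency: ω = 2π·175 = 1100 rad/s.
Step 2 — Transfer function: H(jω) = jωL/(R + jωL).
Step 3 — Numerator jωL = j·11.11; denominator R + jωL = 12.8 + j11.11.
Step 4 — H = 0.4295 + j0.495.
Step 5 — Magnitude: |H| = 0.6553 (-3.7 dB); phase: φ = 49.1°.

|H| = 0.6553 (-3.7 dB), φ = 49.1°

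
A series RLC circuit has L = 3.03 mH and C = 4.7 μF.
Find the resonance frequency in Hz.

Step 1 — Resonance condition Im(Z)=0 gives ω₀ = 1/√(LC).
Step 2 — ω₀ = 1/√(0.00303·4.7e-06) = 8380 rad/s.
Step 3 — f₀ = ω₀/(2π) = 1334 Hz.

f₀ = 1334 Hz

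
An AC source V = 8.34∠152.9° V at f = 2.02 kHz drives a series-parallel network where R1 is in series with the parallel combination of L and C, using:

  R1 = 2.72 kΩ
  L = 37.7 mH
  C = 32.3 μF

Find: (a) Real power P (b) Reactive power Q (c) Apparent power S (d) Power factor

Step 1 — Angular frequency: ω = 2π·f = 2π·2020 = 1.269e+04 rad/s.
Step 2 — Component impedances:
  R1: Z = R = 2720 Ω
  L: Z = jωL = j·1.269e+04·0.0377 = 0 + j478.5 Ω
  C: Z = 1/(jωC) = -j/(ω·C) = 0 - j2.439 Ω
Step 3 — Parallel branch: L || C = 1/(1/L + 1/C) = 0 - j2.452 Ω.
Step 4 — Series with R1: Z_total = R1 + (L || C) = 2720 - j2.452 Ω = 2720∠-0.1° Ω.
Step 5 — Source phasor: V = 8.34∠152.9° V = -7.424 + j3.799 V.
Step 6 — Current: I = V / Z = -0.002731 + j0.001394 A = 0.003066∠153.0° A.
Step 7 — Complex power: S = V·I* = 0.02557 - j2.305e-05 VA.
Step 8 — Real power: P = Re(S) = 0.02557 W.
Step 9 — Reactive power: Q = Im(S) = -2.305e-05 VAR.
Step 10 — Apparent power: |S| = 0.02557 VA.
Step 11 — Power factor: PF = P/|S| = 1 (leading).

(a) P = 0.02557 W  (b) Q = -2.305e-05 VAR  (c) S = 0.02557 VA  (d) PF = 1 (leading)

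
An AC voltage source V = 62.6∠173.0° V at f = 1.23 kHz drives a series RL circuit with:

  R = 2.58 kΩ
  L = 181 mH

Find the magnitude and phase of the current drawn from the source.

Step 1 — Angular frequency: ω = 2π·f = 2π·1230 = 7728 rad/s.
Step 2 — Component impedances:
  R: Z = R = 2580 Ω
  L: Z = jωL = j·7728·0.181 = 0 + j1399 Ω
Step 3 — Series combination: Z_total = R + L = 2580 + j1399 Ω = 2935∠28.5° Ω.
Step 4 — Source phasor: V = 62.6∠173.0° V = -62.13 + j7.629 V.
Step 5 — Ohm's law: I = V / Z_total = (-62.13 + j7.629) / (2580 + j1399) = -0.01737 + j0.01238 A.
Step 6 — Convert to polar: |I| = 0.02133 A, ∠I = 144.5°.

I = 0.02133∠144.5° A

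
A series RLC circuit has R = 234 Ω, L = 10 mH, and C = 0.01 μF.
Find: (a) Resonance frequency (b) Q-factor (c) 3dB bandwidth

Step 1 — Resonance: ω₀ = 1/√(LC) = 1/√(0.01·1e-08) = 1e+05 rad/s.
Step 2 — f₀ = ω₀/(2π) = 1.592e+04 Hz.
Step 3 — Series Q: Q = ω₀L/R = 1e+05·0.01/234 = 4.274.
Step 4 — Bandwidth: Δω = ω₀/Q = 2.34e+04 rad/s; BW = Δω/(2π) = 3724 Hz.

(a) f₀ = 1.592e+04 Hz  (b) Q = 4.274  (c) BW = 3724 Hz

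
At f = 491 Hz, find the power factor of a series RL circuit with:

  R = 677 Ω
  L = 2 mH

Step 1 — Angular frequency: ω = 2π·f = 2π·491 = 3085 rad/s.
Step 2 — Component impedances:
  R: Z = R = 677 Ω
  L: Z = jωL = j·3085·0.002 = 0 + j6.17 Ω
Step 3 — Series combination: Z_total = R + L = 677 + j6.17 Ω = 677∠0.5° Ω.
Step 4 — Power factor: PF = cos(φ) = Re(Z)/|Z| = 677/677 = 1.
Step 5 — Type: Im(Z) = 6.17 ⇒ lagging (phase φ = 0.5°).

PF = 1 (lagging, φ = 0.5°)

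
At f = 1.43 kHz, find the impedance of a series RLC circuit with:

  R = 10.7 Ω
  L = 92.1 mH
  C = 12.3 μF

Step 1 — Angular frequency: ω = 2π·f = 2π·1430 = 8985 rad/s.
Step 2 — Component impedances:
  R: Z = R = 10.7 Ω
  L: Z = jωL = j·8985·0.0921 = 0 + j827.5 Ω
  C: Z = 1/(jωC) = -j/(ω·C) = 0 - j9.049 Ω
Step 3 — Series combination: Z_total = R + L + C = 10.7 + j818.5 Ω = 818.5∠89.3° Ω.

Z = 10.7 + j818.5 Ω = 818.5∠89.3° Ω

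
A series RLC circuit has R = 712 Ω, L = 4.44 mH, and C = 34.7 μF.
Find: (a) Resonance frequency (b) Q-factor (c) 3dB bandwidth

Step 1 — Resonance: ω₀ = 1/√(LC) = 1/√(0.00444·3.47e-05) = 2548 rad/s.
Step 2 — f₀ = ω₀/(2π) = 405.5 Hz.
Step 3 — Series Q: Q = ω₀L/R = 2548·0.00444/712 = 0.01589.
Step 4 — Bandwidth: Δω = ω₀/Q = 1.604e+05 rad/s; BW = Δω/(2π) = 2.552e+04 Hz.

(a) f₀ = 405.5 Hz  (b) Q = 0.01589  (c) BW = 2.552e+04 Hz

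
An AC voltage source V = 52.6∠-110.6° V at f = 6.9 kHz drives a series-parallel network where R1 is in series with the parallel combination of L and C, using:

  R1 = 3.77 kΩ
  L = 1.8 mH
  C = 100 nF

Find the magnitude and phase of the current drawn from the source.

Step 1 — Angular frequency: ω = 2π·f = 2π·6900 = 4.335e+04 rad/s.
Step 2 — Component impedances:
  R1: Z = R = 3770 Ω
  L: Z = jωL = j·4.335e+04·0.0018 = 0 + j78.04 Ω
  C: Z = 1/(jωC) = -j/(ω·C) = 0 - j230.7 Ω
Step 3 — Parallel branch: L || C = 1/(1/L + 1/C) = 0 + j117.9 Ω.
Step 4 — Series with R1: Z_total = R1 + (L || C) = 3770 + j117.9 Ω = 3772∠1.8° Ω.
Step 5 — Source phasor: V = 52.6∠-110.6° V = -18.51 - j49.24 V.
Step 6 — Ohm's law: I = V / Z_total = (-18.51 - j49.24) / (3770 + j117.9) = -0.005312 - j0.01289 A.
Step 7 — Convert to polar: |I| = 0.01395 A, ∠I = -112.4°.

I = 0.01395∠-112.4° A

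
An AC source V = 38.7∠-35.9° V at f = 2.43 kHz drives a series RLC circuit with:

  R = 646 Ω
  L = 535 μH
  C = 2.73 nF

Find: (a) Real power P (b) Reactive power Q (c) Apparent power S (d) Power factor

Step 1 — Angular frequency: ω = 2π·f = 2π·2430 = 1.527e+04 rad/s.
Step 2 — Component impedances:
  R: Z = R = 646 Ω
  L: Z = jωL = j·1.527e+04·0.000535 = 0 + j8.168 Ω
  C: Z = 1/(jωC) = -j/(ω·C) = 0 - j2.399e+04 Ω
Step 3 — Series combination: Z_total = R + L + C = 646 - j2.398e+04 Ω = 2.399e+04∠-88.5° Ω.
Step 4 — Source phasor: V = 38.7∠-35.9° V = 31.35 - j22.69 V.
Step 5 — Current: I = V / Z = 0.0009807 + j0.001281 A = 0.001613∠52.6° A.
Step 6 — Complex power: S = V·I* = 0.001681 - j0.0624 VA.
Step 7 — Real power: P = Re(S) = 0.001681 W.
Step 8 — Reactive power: Q = Im(S) = -0.0624 VAR.
Step 9 — Apparent power: |S| = 0.06243 VA.
Step 10 — Power factor: PF = P/|S| = 0.02693 (leading).

(a) P = 0.001681 W  (b) Q = -0.0624 VAR  (c) S = 0.06243 VA  (d) PF = 0.02693 (leading)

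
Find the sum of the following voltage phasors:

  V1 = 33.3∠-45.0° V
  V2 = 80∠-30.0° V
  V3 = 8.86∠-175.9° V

Step 1 — Convert each phasor to rectangular form:
  V1 = 33.3·(cos(-45.0°) + j·sin(-45.0°)) = 23.55 - j23.55 V
  V2 = 80·(cos(-30.0°) + j·sin(-30.0°)) = 69.28 - j40 V
  V3 = 8.86·(cos(-175.9°) + j·sin(-175.9°)) = -8.837 - j0.6335 V
Step 2 — Sum components: V_total = 83.99 - j64.18 V.
Step 3 — Convert to polar: |V_total| = 105.7 V, ∠V_total = -37.4°.

V_total = 105.7∠-37.4° V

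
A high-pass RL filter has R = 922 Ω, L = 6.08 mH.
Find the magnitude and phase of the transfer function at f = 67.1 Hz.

Step 1 — Angular frequency: ω = 2π·67.1 = 421.6 rad/s.
Step 2 — Transfer function: H(jω) = jωL/(R + jωL).
Step 3 — Numerator jωL = j·2.563; denominator R + jωL = 922 + j2.563.
Step 4 — H = 7.729e-06 + j0.00278.
Step 5 — Magnitude: |H| = 0.00278 (-51.1 dB); phase: φ = 89.8°.

|H| = 0.00278 (-51.1 dB), φ = 89.8°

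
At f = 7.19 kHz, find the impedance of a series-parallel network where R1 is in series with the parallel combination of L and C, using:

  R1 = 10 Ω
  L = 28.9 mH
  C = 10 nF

Step 1 — Angular frequency: ω = 2π·f = 2π·7190 = 4.518e+04 rad/s.
Step 2 — Component impedances:
  R1: Z = R = 10 Ω
  L: Z = jωL = j·4.518e+04·0.0289 = 0 + j1306 Ω
  C: Z = 1/(jωC) = -j/(ω·C) = 0 - j2214 Ω
Step 3 — Parallel branch: L || C = 1/(1/L + 1/C) = 0 + j3183 Ω.
Step 4 — Series with R1: Z_total = R1 + (L || C) = 10 + j3183 Ω = 3183∠89.8° Ω.

Z = 10 + j3183 Ω = 3183∠89.8° Ω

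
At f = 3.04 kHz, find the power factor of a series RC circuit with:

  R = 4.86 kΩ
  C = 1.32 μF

Step 1 — Angular frequency: ω = 2π·f = 2π·3040 = 1.91e+04 rad/s.
Step 2 — Component impedances:
  R: Z = R = 4860 Ω
  C: Z = 1/(jωC) = -j/(ω·C) = 0 - j39.66 Ω
Step 3 — Series combination: Z_total = R + C = 4860 - j39.66 Ω = 4860∠-0.5° Ω.
Step 4 — Power factor: PF = cos(φ) = Re(Z)/|Z| = 4860/4860 = 1.
Step 5 — Type: Im(Z) = -39.66 ⇒ leading (phase φ = -0.5°).

PF = 1 (leading, φ = -0.5°)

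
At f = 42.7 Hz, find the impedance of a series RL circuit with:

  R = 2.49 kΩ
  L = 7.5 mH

Step 1 — Angular frequency: ω = 2π·f = 2π·42.7 = 268.3 rad/s.
Step 2 — Component impedances:
  R: Z = R = 2490 Ω
  L: Z = jωL = j·268.3·0.0075 = 0 + j2.012 Ω
Step 3 — Series combination: Z_total = R + L = 2490 + j2.012 Ω = 2490∠0.0° Ω.

Z = 2490 + j2.012 Ω = 2490∠0.0° Ω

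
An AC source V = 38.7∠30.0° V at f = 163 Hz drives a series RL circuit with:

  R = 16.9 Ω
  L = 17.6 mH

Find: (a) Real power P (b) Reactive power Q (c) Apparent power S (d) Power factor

Step 1 — Angular frequency: ω = 2π·f = 2π·163 = 1024 rad/s.
Step 2 — Component impedances:
  R: Z = R = 16.9 Ω
  L: Z = jωL = j·1024·0.0176 = 0 + j18.03 Ω
Step 3 — Series combination: Z_total = R + L = 16.9 + j18.03 Ω = 24.71∠46.8° Ω.
Step 4 — Source phasor: V = 38.7∠30.0° V = 33.52 + j19.35 V.
Step 5 — Current: I = V / Z = 1.499 - j0.4539 A = 1.566∠-16.8° A.
Step 6 — Complex power: S = V·I* = 41.46 + j44.22 VA.
Step 7 — Real power: P = Re(S) = 41.46 W.
Step 8 — Reactive power: Q = Im(S) = 44.22 VAR.
Step 9 — Apparent power: |S| = 60.61 VA.
Step 10 — Power factor: PF = P/|S| = 0.684 (lagging).

(a) P = 41.46 W  (b) Q = 44.22 VAR  (c) S = 60.61 VA  (d) PF = 0.684 (lagging)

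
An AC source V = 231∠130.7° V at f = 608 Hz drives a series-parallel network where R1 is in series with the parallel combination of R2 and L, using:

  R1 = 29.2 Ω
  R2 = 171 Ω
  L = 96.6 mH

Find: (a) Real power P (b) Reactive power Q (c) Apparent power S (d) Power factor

Step 1 — Angular frequency: ω = 2π·f = 2π·608 = 3820 rad/s.
Step 2 — Component impedances:
  R1: Z = R = 29.2 Ω
  R2: Z = R = 171 Ω
  L: Z = jωL = j·3820·0.0966 = 0 + j369 Ω
Step 3 — Parallel branch: R2 || L = 1/(1/R2 + 1/L) = 140.8 + j65.23 Ω.
Step 4 — Series with R1: Z_total = R1 + (R2 || L) = 170 + j65.23 Ω = 182.1∠21.0° Ω.
Step 5 — Source phasor: V = 231∠130.7° V = -150.6 + j175.1 V.
Step 6 — Current: I = V / Z = -0.4278 + j1.195 A = 1.269∠109.7° A.
Step 7 — Complex power: S = V·I* = 273.6 + j105 VA.
Step 8 — Real power: P = Re(S) = 273.6 W.
Step 9 — Reactive power: Q = Im(S) = 105 VAR.
Step 10 — Apparent power: |S| = 293.1 VA.
Step 11 — Power factor: PF = P/|S| = 0.9336 (lagging).

(a) P = 273.6 W  (b) Q = 105 VAR  (c) S = 293.1 VA  (d) PF = 0.9336 (lagging)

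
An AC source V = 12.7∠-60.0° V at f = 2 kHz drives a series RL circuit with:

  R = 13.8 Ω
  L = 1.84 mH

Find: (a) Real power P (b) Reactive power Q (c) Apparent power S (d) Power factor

Step 1 — Angular frequency: ω = 2π·f = 2π·2000 = 1.257e+04 rad/s.
Step 2 — Component impedances:
  R: Z = R = 13.8 Ω
  L: Z = jωL = j·1.257e+04·0.00184 = 0 + j23.12 Ω
Step 3 — Series combination: Z_total = R + L = 13.8 + j23.12 Ω = 26.93∠59.2° Ω.
Step 4 — Source phasor: V = 12.7∠-60.0° V = 6.35 - j11 V.
Step 5 — Current: I = V / Z = -0.2299 - j0.4118 A = 0.4716∠-119.2° A.
Step 6 — Complex power: S = V·I* = 3.07 + j5.143 VA.
Step 7 — Real power: P = Re(S) = 3.07 W.
Step 8 — Reactive power: Q = Im(S) = 5.143 VAR.
Step 9 — Apparent power: |S| = 5.99 VA.
Step 10 — Power factor: PF = P/|S| = 0.5125 (lagging).

(a) P = 3.07 W  (b) Q = 5.143 VAR  (c) S = 5.99 VA  (d) PF = 0.5125 (lagging)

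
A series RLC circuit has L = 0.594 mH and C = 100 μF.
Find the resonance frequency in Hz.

Step 1 — Resonance condition Im(Z)=0 gives ω₀ = 1/√(LC).
Step 2 — ω₀ = 1/√(0.000594·0.0001) = 4103 rad/s.
Step 3 — f₀ = ω₀/(2π) = 653 Hz.

f₀ = 653 Hz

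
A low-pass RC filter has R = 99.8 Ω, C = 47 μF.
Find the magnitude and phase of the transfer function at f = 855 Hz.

Step 1 — Angular frequency: ω = 2π·855 = 5372 rad/s.
Step 2 — Transfer function: H(jω) = 1/(1 + jωRC).
Step 3 — Denominator: 1 + jωRC = 1 + j·5372·99.8·4.7e-05 = 1 + j25.2.
Step 4 — H = 0.001572 - j0.03962.
Step 5 — Magnitude: |H| = 0.03965 (-28.0 dB); phase: φ = -87.7°.

|H| = 0.03965 (-28.0 dB), φ = -87.7°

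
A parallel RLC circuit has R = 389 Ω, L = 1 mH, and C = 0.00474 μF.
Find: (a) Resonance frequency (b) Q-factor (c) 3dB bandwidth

Step 1 — Resonance: ω₀ = 1/√(LC) = 1/√(0.001·4.74e-09) = 4.593e+05 rad/s.
Step 2 — f₀ = ω₀/(2π) = 7.31e+04 Hz.
Step 3 — Parallel Q: Q = R/(ω₀L) = 389/(4.593e+05·0.001) = 0.8469.
Step 4 — Bandwidth: Δω = ω₀/Q = 5.423e+05 rad/s; BW = Δω/(2π) = 8.632e+04 Hz.

(a) f₀ = 7.31e+04 Hz  (b) Q = 0.8469  (c) BW = 8.632e+04 Hz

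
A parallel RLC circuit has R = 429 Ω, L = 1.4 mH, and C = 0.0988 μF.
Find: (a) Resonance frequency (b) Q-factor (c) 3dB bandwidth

Step 1 — Resonance: ω₀ = 1/√(LC) = 1/√(0.0014·9.88e-08) = 8.503e+04 rad/s.
Step 2 — f₀ = ω₀/(2π) = 1.353e+04 Hz.
Step 3 — Parallel Q: Q = R/(ω₀L) = 429/(8.503e+04·0.0014) = 3.604.
Step 4 — Bandwidth: Δω = ω₀/Q = 2.359e+04 rad/s; BW = Δω/(2π) = 3755 Hz.

(a) f₀ = 1.353e+04 Hz  (b) Q = 3.604  (c) BW = 3755 Hz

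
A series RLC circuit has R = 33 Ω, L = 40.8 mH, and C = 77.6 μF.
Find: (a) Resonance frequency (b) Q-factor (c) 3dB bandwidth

Step 1 — Resonance condition Im(Z)=0 gives ω₀ = 1/√(LC).
Step 2 — ω₀ = 1/√(0.0408·7.76e-05) = 562 rad/s.
Step 3 — f₀ = ω₀/(2π) = 89.45 Hz.
Step 4 — Series Q: Q = ω₀L/R = 562·0.0408/33 = 0.6948.
Step 5 — 3dB bandwidth: Δω = ω₀/Q = 808.8 rad/s; BW = Δω/(2π) = 128.7 Hz.

(a) f₀ = 89.45 Hz  (b) Q = 0.6948  (c) BW = 128.7 Hz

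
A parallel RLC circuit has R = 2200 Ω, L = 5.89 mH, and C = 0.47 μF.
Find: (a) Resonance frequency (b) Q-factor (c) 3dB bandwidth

Step 1 — Resonance: ω₀ = 1/√(LC) = 1/√(0.00589·4.7e-07) = 1.901e+04 rad/s.
Step 2 — f₀ = ω₀/(2π) = 3025 Hz.
Step 3 — Parallel Q: Q = R/(ω₀L) = 2200/(1.901e+04·0.00589) = 19.65.
Step 4 — Bandwidth: Δω = ω₀/Q = 967.1 rad/s; BW = Δω/(2π) = 153.9 Hz.

(a) f₀ = 3025 Hz  (b) Q = 19.65  (c) BW = 153.9 Hz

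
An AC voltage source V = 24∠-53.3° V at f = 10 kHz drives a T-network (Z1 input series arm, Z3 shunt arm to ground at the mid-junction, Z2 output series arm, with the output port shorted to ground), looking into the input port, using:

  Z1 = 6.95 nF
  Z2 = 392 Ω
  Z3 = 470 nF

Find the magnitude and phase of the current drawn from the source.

Step 1 — Angular frequency: ω = 2π·f = 2π·1e+04 = 6.283e+04 rad/s.
Step 2 — Component impedances:
  Z1: Z = 1/(jωC) = -j/(ω·C) = 0 - j2290 Ω
  Z2: Z = R = 392 Ω
  Z3: Z = 1/(jωC) = -j/(ω·C) = 0 - j33.86 Ω
Step 3 — With the output port shorted to ground, the output series arm Z2 runs from the junction to ground; the shunt arm Z3 also runs from the junction to ground. They appear in parallel: Z3 || Z2 = 2.904 - j33.61 Ω.
Step 4 — Series with input arm Z1: Z_in = Z1 + (Z3 || Z2) = 2.904 - j2324 Ω = 2324∠-89.9° Ω.
Step 5 — Source phasor: V = 24∠-53.3° V = 14.34 - j19.24 V.
Step 6 — Ohm's law: I = V / Z_total = (14.34 - j19.24) / (2.904 - j2324) = 0.008289 + j0.006162 A.
Step 7 — Convert to polar: |I| = 0.01033 A, ∠I = 36.6°.

I = 0.01033∠36.6° A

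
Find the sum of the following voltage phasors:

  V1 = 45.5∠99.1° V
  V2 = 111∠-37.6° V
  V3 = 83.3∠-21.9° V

Step 1 — Convert each phasor to rectangular form:
  V1 = 45.5·(cos(99.1°) + j·sin(99.1°)) = -7.196 + j44.93 V
  V2 = 111·(cos(-37.6°) + j·sin(-37.6°)) = 87.94 - j67.73 V
  V3 = 83.3·(cos(-21.9°) + j·sin(-21.9°)) = 77.29 - j31.07 V
Step 2 — Sum components: V_total = 158 - j53.87 V.
Step 3 — Convert to polar: |V_total| = 167 V, ∠V_total = -18.8°.

V_total = 167∠-18.8° V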